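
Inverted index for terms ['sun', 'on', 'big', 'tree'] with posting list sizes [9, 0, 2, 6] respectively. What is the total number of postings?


Summing posting list sizes:
'sun': 9 postings
'on': 0 postings
'big': 2 postings
'tree': 6 postings
Total = 9 + 0 + 2 + 6 = 17

17


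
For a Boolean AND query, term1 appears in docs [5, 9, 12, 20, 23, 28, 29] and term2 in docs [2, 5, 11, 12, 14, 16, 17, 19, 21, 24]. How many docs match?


Boolean AND: find intersection of posting lists
term1 docs: [5, 9, 12, 20, 23, 28, 29]
term2 docs: [2, 5, 11, 12, 14, 16, 17, 19, 21, 24]
Intersection: [5, 12]
|intersection| = 2

2


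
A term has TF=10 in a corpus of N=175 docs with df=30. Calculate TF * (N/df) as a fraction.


TF * (N/df)
= 10 * (175/30)
= 10 * 35/6
= 175/3

175/3


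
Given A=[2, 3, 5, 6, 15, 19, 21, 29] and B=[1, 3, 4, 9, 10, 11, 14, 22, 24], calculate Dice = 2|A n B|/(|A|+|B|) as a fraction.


A intersect B = [3]
|A intersect B| = 1
|A| = 8, |B| = 9
Dice = 2*1 / (8+9)
= 2 / 17 = 2/17

2/17


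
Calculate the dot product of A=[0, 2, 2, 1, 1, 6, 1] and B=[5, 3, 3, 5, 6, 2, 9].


Dot product = sum of element-wise products
A[0]*B[0] = 0*5 = 0
A[1]*B[1] = 2*3 = 6
A[2]*B[2] = 2*3 = 6
A[3]*B[3] = 1*5 = 5
A[4]*B[4] = 1*6 = 6
A[5]*B[5] = 6*2 = 12
A[6]*B[6] = 1*9 = 9
Sum = 0 + 6 + 6 + 5 + 6 + 12 + 9 = 44

44


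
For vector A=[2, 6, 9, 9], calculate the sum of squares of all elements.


|A|^2 = sum of squared components
A[0]^2 = 2^2 = 4
A[1]^2 = 6^2 = 36
A[2]^2 = 9^2 = 81
A[3]^2 = 9^2 = 81
Sum = 4 + 36 + 81 + 81 = 202

202


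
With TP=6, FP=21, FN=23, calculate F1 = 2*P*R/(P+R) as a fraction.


F1 = 2 * P * R / (P + R)
P = TP/(TP+FP) = 6/27 = 2/9
R = TP/(TP+FN) = 6/29 = 6/29
2 * P * R = 2 * 2/9 * 6/29 = 8/87
P + R = 2/9 + 6/29 = 112/261
F1 = 8/87 / 112/261 = 3/14

3/14


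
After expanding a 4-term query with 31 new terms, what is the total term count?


Original terms: 4
Expansion terms: 31
Total = 4 + 31 = 35

35


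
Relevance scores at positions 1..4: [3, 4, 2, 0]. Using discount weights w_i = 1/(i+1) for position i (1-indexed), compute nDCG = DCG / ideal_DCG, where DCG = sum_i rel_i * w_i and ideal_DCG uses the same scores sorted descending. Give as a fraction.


Position discount weights w_i = 1/(i+1) for i=1..4:
Weights = [1/2, 1/3, 1/4, 1/5]
Actual relevance: [3, 4, 2, 0]
DCG = 3/2 + 4/3 + 2/4 + 0/5 = 10/3
Ideal relevance (sorted desc): [4, 3, 2, 0]
Ideal DCG = 4/2 + 3/3 + 2/4 + 0/5 = 7/2
nDCG = DCG / ideal_DCG = 10/3 / 7/2 = 20/21

20/21


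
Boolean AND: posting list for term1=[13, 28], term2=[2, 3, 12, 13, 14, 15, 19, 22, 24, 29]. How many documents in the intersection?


Boolean AND: find intersection of posting lists
term1 docs: [13, 28]
term2 docs: [2, 3, 12, 13, 14, 15, 19, 22, 24, 29]
Intersection: [13]
|intersection| = 1

1


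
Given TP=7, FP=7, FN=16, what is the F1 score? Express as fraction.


F1 = 2 * P * R / (P + R)
P = TP/(TP+FP) = 7/14 = 1/2
R = TP/(TP+FN) = 7/23 = 7/23
2 * P * R = 2 * 1/2 * 7/23 = 7/23
P + R = 1/2 + 7/23 = 37/46
F1 = 7/23 / 37/46 = 14/37

14/37


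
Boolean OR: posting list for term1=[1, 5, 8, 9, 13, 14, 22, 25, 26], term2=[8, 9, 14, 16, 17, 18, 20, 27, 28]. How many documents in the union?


Boolean OR: find union of posting lists
term1 docs: [1, 5, 8, 9, 13, 14, 22, 25, 26]
term2 docs: [8, 9, 14, 16, 17, 18, 20, 27, 28]
Union: [1, 5, 8, 9, 13, 14, 16, 17, 18, 20, 22, 25, 26, 27, 28]
|union| = 15

15


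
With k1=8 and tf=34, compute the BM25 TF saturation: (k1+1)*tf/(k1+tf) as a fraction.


BM25 TF component = (k1+1)*tf / (k1+tf)
k1 = 8, tf = 34
Numerator = (8+1)*34 = 306
Denominator = 8 + 34 = 42
= 306/42 = 51/7

51/7


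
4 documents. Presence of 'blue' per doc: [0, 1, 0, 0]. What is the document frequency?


Checking each document for 'blue':
Doc 1: absent
Doc 2: present
Doc 3: absent
Doc 4: absent
df = sum of presences = 0 + 1 + 0 + 0 = 1

1


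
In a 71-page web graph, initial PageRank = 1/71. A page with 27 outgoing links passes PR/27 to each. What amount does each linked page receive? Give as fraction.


Initial PR = 1/71 = 1/71
Outlinks = 27
Contribution per link = PR / outlinks
= 1/71 / 27
= 1/1917

1/1917


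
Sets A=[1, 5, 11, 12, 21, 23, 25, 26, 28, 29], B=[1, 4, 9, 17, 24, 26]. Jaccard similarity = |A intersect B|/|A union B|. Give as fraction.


A intersect B = [1, 26]
|A intersect B| = 2
A union B = [1, 4, 5, 9, 11, 12, 17, 21, 23, 24, 25, 26, 28, 29]
|A union B| = 14
Jaccard = 2/14 = 1/7

1/7


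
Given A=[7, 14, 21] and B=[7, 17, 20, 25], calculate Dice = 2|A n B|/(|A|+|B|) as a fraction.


A intersect B = [7]
|A intersect B| = 1
|A| = 3, |B| = 4
Dice = 2*1 / (3+4)
= 2 / 7 = 2/7

2/7


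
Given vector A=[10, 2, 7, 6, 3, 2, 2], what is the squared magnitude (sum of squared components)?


|A|^2 = sum of squared components
A[0]^2 = 10^2 = 100
A[1]^2 = 2^2 = 4
A[2]^2 = 7^2 = 49
A[3]^2 = 6^2 = 36
A[4]^2 = 3^2 = 9
A[5]^2 = 2^2 = 4
A[6]^2 = 2^2 = 4
Sum = 100 + 4 + 49 + 36 + 9 + 4 + 4 = 206

206


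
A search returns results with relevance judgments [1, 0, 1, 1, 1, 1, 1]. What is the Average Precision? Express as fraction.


Computing P@k for each relevant position:
Position 1: relevant, P@1 = 1/1 = 1
Position 2: not relevant
Position 3: relevant, P@3 = 2/3 = 2/3
Position 4: relevant, P@4 = 3/4 = 3/4
Position 5: relevant, P@5 = 4/5 = 4/5
Position 6: relevant, P@6 = 5/6 = 5/6
Position 7: relevant, P@7 = 6/7 = 6/7
Sum of P@k = 1 + 2/3 + 3/4 + 4/5 + 5/6 + 6/7 = 687/140
AP = 687/140 / 6 = 229/280

229/280


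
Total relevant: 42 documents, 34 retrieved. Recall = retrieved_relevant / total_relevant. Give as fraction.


Recall = retrieved_relevant / total_relevant
= 34 / 42
= 34 / (34 + 8)
= 17/21

17/21


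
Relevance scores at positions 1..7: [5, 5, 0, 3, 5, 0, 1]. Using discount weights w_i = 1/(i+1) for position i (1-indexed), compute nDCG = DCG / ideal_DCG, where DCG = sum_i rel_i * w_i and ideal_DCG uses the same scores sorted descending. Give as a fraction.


Position discount weights w_i = 1/(i+1) for i=1..7:
Weights = [1/2, 1/3, 1/4, 1/5, 1/6, 1/7, 1/8]
Actual relevance: [5, 5, 0, 3, 5, 0, 1]
DCG = 5/2 + 5/3 + 0/4 + 3/5 + 5/6 + 0/7 + 1/8 = 229/40
Ideal relevance (sorted desc): [5, 5, 5, 3, 1, 0, 0]
Ideal DCG = 5/2 + 5/3 + 5/4 + 3/5 + 1/6 + 0/7 + 0/8 = 371/60
nDCG = DCG / ideal_DCG = 229/40 / 371/60 = 687/742

687/742


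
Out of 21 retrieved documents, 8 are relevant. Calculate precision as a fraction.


Precision = relevant_retrieved / total_retrieved
= 8 / 21
= 8 / (8 + 13)
= 8/21

8/21


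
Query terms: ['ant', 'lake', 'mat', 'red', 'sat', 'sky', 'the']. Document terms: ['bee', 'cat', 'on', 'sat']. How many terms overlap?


Query terms: ['ant', 'lake', 'mat', 'red', 'sat', 'sky', 'the']
Document terms: ['bee', 'cat', 'on', 'sat']
Common terms: ['sat']
Overlap count = 1

1


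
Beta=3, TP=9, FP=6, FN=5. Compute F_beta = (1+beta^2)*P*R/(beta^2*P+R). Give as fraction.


P = TP/(TP+FP) = 9/15 = 3/5
R = TP/(TP+FN) = 9/14 = 9/14
beta^2 = 3^2 = 9
(1 + beta^2) = 10
Numerator = (1+beta^2)*P*R = 27/7
Denominator = beta^2*P + R = 27/5 + 9/14 = 423/70
F_beta = 30/47

30/47


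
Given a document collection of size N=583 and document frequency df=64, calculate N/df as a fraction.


IDF ratio = N / df
= 583 / 64
= 583/64

583/64


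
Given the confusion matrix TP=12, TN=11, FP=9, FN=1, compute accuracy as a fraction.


Accuracy = (TP + TN) / (TP + TN + FP + FN)
TP + TN = 12 + 11 = 23
Total = 12 + 11 + 9 + 1 = 33
Accuracy = 23 / 33 = 23/33

23/33


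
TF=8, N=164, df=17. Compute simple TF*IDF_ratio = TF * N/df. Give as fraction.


TF * (N/df)
= 8 * (164/17)
= 8 * 164/17
= 1312/17

1312/17


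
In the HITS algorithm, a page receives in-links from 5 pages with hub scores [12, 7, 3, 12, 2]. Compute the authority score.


Authority = sum of hub scores of in-linkers
In-link 1: hub score = 12
In-link 2: hub score = 7
In-link 3: hub score = 3
In-link 4: hub score = 12
In-link 5: hub score = 2
Authority = 12 + 7 + 3 + 12 + 2 = 36

36


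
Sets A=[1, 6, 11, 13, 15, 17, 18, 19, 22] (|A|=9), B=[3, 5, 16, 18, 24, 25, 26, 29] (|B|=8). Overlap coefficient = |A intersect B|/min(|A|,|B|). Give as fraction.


A intersect B = [18]
|A intersect B| = 1
min(|A|, |B|) = min(9, 8) = 8
Overlap = 1 / 8 = 1/8

1/8


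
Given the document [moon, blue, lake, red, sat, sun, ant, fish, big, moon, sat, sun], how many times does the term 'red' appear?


Document has 12 words
Scanning for 'red':
Found at positions: [3]
Count = 1

1


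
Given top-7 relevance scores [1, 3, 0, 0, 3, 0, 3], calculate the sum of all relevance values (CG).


Cumulative Gain = sum of relevance scores
Position 1: rel=1, running sum=1
Position 2: rel=3, running sum=4
Position 3: rel=0, running sum=4
Position 4: rel=0, running sum=4
Position 5: rel=3, running sum=7
Position 6: rel=0, running sum=7
Position 7: rel=3, running sum=10
CG = 10

10


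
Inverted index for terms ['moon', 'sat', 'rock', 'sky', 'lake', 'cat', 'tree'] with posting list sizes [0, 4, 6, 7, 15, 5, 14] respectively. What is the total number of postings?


Summing posting list sizes:
'moon': 0 postings
'sat': 4 postings
'rock': 6 postings
'sky': 7 postings
'lake': 15 postings
'cat': 5 postings
'tree': 14 postings
Total = 0 + 4 + 6 + 7 + 15 + 5 + 14 = 51

51


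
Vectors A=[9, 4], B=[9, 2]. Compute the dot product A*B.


Dot product = sum of element-wise products
A[0]*B[0] = 9*9 = 81
A[1]*B[1] = 4*2 = 8
Sum = 81 + 8 = 89

89


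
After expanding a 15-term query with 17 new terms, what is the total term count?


Original terms: 15
Expansion terms: 17
Total = 15 + 17 = 32

32


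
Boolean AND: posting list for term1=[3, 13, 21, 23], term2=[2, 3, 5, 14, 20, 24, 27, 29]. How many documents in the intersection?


Boolean AND: find intersection of posting lists
term1 docs: [3, 13, 21, 23]
term2 docs: [2, 3, 5, 14, 20, 24, 27, 29]
Intersection: [3]
|intersection| = 1

1


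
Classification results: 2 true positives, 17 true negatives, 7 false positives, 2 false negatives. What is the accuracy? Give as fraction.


Accuracy = (TP + TN) / (TP + TN + FP + FN)
TP + TN = 2 + 17 = 19
Total = 2 + 17 + 7 + 2 = 28
Accuracy = 19 / 28 = 19/28

19/28


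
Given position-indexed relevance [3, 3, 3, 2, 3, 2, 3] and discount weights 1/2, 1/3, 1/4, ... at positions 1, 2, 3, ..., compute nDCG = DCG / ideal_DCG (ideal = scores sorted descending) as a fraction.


Position discount weights w_i = 1/(i+1) for i=1..7:
Weights = [1/2, 1/3, 1/4, 1/5, 1/6, 1/7, 1/8]
Actual relevance: [3, 3, 3, 2, 3, 2, 3]
DCG = 3/2 + 3/3 + 3/4 + 2/5 + 3/6 + 2/7 + 3/8 = 1347/280
Ideal relevance (sorted desc): [3, 3, 3, 3, 3, 2, 2]
Ideal DCG = 3/2 + 3/3 + 3/4 + 3/5 + 3/6 + 2/7 + 2/8 = 171/35
nDCG = DCG / ideal_DCG = 1347/280 / 171/35 = 449/456

449/456


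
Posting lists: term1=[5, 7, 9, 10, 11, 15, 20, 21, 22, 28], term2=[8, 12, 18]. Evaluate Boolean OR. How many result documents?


Boolean OR: find union of posting lists
term1 docs: [5, 7, 9, 10, 11, 15, 20, 21, 22, 28]
term2 docs: [8, 12, 18]
Union: [5, 7, 8, 9, 10, 11, 12, 15, 18, 20, 21, 22, 28]
|union| = 13

13


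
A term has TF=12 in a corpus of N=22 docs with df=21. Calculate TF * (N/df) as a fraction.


TF * (N/df)
= 12 * (22/21)
= 12 * 22/21
= 88/7

88/7


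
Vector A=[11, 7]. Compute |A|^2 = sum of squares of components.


|A|^2 = sum of squared components
A[0]^2 = 11^2 = 121
A[1]^2 = 7^2 = 49
Sum = 121 + 49 = 170

170


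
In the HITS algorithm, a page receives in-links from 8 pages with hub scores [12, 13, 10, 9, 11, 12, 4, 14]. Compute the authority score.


Authority = sum of hub scores of in-linkers
In-link 1: hub score = 12
In-link 2: hub score = 13
In-link 3: hub score = 10
In-link 4: hub score = 9
In-link 5: hub score = 11
In-link 6: hub score = 12
In-link 7: hub score = 4
In-link 8: hub score = 14
Authority = 12 + 13 + 10 + 9 + 11 + 12 + 4 + 14 = 85

85


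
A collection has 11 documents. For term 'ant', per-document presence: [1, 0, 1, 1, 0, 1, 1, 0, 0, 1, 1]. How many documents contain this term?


Checking each document for 'ant':
Doc 1: present
Doc 2: absent
Doc 3: present
Doc 4: present
Doc 5: absent
Doc 6: present
Doc 7: present
Doc 8: absent
Doc 9: absent
Doc 10: present
Doc 11: present
df = sum of presences = 1 + 0 + 1 + 1 + 0 + 1 + 1 + 0 + 0 + 1 + 1 = 7

7


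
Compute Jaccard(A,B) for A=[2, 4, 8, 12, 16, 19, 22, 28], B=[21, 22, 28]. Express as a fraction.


A intersect B = [22, 28]
|A intersect B| = 2
A union B = [2, 4, 8, 12, 16, 19, 21, 22, 28]
|A union B| = 9
Jaccard = 2/9 = 2/9

2/9


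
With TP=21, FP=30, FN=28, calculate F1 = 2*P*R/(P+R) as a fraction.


F1 = 2 * P * R / (P + R)
P = TP/(TP+FP) = 21/51 = 7/17
R = TP/(TP+FN) = 21/49 = 3/7
2 * P * R = 2 * 7/17 * 3/7 = 6/17
P + R = 7/17 + 3/7 = 100/119
F1 = 6/17 / 100/119 = 21/50

21/50


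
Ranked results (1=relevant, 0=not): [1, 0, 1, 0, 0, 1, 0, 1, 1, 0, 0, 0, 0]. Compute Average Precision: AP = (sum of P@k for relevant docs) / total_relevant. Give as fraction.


Computing P@k for each relevant position:
Position 1: relevant, P@1 = 1/1 = 1
Position 2: not relevant
Position 3: relevant, P@3 = 2/3 = 2/3
Position 4: not relevant
Position 5: not relevant
Position 6: relevant, P@6 = 3/6 = 1/2
Position 7: not relevant
Position 8: relevant, P@8 = 4/8 = 1/2
Position 9: relevant, P@9 = 5/9 = 5/9
Position 10: not relevant
Position 11: not relevant
Position 12: not relevant
Position 13: not relevant
Sum of P@k = 1 + 2/3 + 1/2 + 1/2 + 5/9 = 29/9
AP = 29/9 / 5 = 29/45

29/45


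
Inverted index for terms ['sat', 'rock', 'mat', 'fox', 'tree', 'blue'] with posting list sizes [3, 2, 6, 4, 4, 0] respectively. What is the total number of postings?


Summing posting list sizes:
'sat': 3 postings
'rock': 2 postings
'mat': 6 postings
'fox': 4 postings
'tree': 4 postings
'blue': 0 postings
Total = 3 + 2 + 6 + 4 + 4 + 0 = 19

19


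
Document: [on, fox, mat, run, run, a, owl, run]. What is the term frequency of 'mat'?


Document has 8 words
Scanning for 'mat':
Found at positions: [2]
Count = 1

1


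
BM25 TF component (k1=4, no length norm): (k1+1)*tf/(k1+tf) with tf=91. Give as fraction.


BM25 TF component = (k1+1)*tf / (k1+tf)
k1 = 4, tf = 91
Numerator = (4+1)*91 = 455
Denominator = 4 + 91 = 95
= 455/95 = 91/19

91/19


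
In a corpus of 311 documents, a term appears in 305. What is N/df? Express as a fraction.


IDF ratio = N / df
= 311 / 305
= 311/305

311/305


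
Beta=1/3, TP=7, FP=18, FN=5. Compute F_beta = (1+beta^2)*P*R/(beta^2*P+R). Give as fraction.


P = TP/(TP+FP) = 7/25 = 7/25
R = TP/(TP+FN) = 7/12 = 7/12
beta^2 = 1/3^2 = 1/9
(1 + beta^2) = 10/9
Numerator = (1+beta^2)*P*R = 49/270
Denominator = beta^2*P + R = 7/225 + 7/12 = 553/900
F_beta = 70/237

70/237


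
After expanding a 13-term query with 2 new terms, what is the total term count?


Original terms: 13
Expansion terms: 2
Total = 13 + 2 = 15

15


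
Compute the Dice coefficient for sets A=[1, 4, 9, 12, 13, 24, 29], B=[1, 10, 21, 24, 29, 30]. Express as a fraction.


A intersect B = [1, 24, 29]
|A intersect B| = 3
|A| = 7, |B| = 6
Dice = 2*3 / (7+6)
= 6 / 13 = 6/13

6/13


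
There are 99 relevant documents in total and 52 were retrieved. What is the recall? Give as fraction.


Recall = retrieved_relevant / total_relevant
= 52 / 99
= 52 / (52 + 47)
= 52/99

52/99


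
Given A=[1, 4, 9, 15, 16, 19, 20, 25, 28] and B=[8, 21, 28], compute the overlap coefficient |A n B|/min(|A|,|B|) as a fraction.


A intersect B = [28]
|A intersect B| = 1
min(|A|, |B|) = min(9, 3) = 3
Overlap = 1 / 3 = 1/3

1/3


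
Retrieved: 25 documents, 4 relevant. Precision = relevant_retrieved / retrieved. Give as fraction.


Precision = relevant_retrieved / total_retrieved
= 4 / 25
= 4 / (4 + 21)
= 4/25

4/25


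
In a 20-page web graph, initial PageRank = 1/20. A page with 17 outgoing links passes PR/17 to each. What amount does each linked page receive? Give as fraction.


Initial PR = 1/20 = 1/20
Outlinks = 17
Contribution per link = PR / outlinks
= 1/20 / 17
= 1/340

1/340


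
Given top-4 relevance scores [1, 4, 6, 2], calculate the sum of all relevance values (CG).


Cumulative Gain = sum of relevance scores
Position 1: rel=1, running sum=1
Position 2: rel=4, running sum=5
Position 3: rel=6, running sum=11
Position 4: rel=2, running sum=13
CG = 13

13


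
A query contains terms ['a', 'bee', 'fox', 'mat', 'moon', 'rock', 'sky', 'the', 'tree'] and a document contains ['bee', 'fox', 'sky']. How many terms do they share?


Query terms: ['a', 'bee', 'fox', 'mat', 'moon', 'rock', 'sky', 'the', 'tree']
Document terms: ['bee', 'fox', 'sky']
Common terms: ['bee', 'fox', 'sky']
Overlap count = 3

3


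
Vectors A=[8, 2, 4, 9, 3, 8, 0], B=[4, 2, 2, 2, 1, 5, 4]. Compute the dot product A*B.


Dot product = sum of element-wise products
A[0]*B[0] = 8*4 = 32
A[1]*B[1] = 2*2 = 4
A[2]*B[2] = 4*2 = 8
A[3]*B[3] = 9*2 = 18
A[4]*B[4] = 3*1 = 3
A[5]*B[5] = 8*5 = 40
A[6]*B[6] = 0*4 = 0
Sum = 32 + 4 + 8 + 18 + 3 + 40 + 0 = 105

105


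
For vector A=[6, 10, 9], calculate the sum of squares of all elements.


|A|^2 = sum of squared components
A[0]^2 = 6^2 = 36
A[1]^2 = 10^2 = 100
A[2]^2 = 9^2 = 81
Sum = 36 + 100 + 81 = 217

217


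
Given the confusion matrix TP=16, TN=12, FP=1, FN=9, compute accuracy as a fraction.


Accuracy = (TP + TN) / (TP + TN + FP + FN)
TP + TN = 16 + 12 = 28
Total = 16 + 12 + 1 + 9 = 38
Accuracy = 28 / 38 = 14/19

14/19


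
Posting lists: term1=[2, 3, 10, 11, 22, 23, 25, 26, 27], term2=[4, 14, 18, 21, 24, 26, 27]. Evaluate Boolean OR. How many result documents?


Boolean OR: find union of posting lists
term1 docs: [2, 3, 10, 11, 22, 23, 25, 26, 27]
term2 docs: [4, 14, 18, 21, 24, 26, 27]
Union: [2, 3, 4, 10, 11, 14, 18, 21, 22, 23, 24, 25, 26, 27]
|union| = 14

14


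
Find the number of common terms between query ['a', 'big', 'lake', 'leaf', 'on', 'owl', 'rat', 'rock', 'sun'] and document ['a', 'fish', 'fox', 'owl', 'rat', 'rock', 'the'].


Query terms: ['a', 'big', 'lake', 'leaf', 'on', 'owl', 'rat', 'rock', 'sun']
Document terms: ['a', 'fish', 'fox', 'owl', 'rat', 'rock', 'the']
Common terms: ['a', 'owl', 'rat', 'rock']
Overlap count = 4

4


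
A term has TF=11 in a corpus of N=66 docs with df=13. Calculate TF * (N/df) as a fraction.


TF * (N/df)
= 11 * (66/13)
= 11 * 66/13
= 726/13

726/13


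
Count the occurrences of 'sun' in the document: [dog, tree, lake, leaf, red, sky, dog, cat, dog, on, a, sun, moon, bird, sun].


Document has 15 words
Scanning for 'sun':
Found at positions: [11, 14]
Count = 2

2


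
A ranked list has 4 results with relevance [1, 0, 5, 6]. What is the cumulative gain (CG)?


Cumulative Gain = sum of relevance scores
Position 1: rel=1, running sum=1
Position 2: rel=0, running sum=1
Position 3: rel=5, running sum=6
Position 4: rel=6, running sum=12
CG = 12

12


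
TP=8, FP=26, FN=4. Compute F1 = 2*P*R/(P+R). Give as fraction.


F1 = 2 * P * R / (P + R)
P = TP/(TP+FP) = 8/34 = 4/17
R = TP/(TP+FN) = 8/12 = 2/3
2 * P * R = 2 * 4/17 * 2/3 = 16/51
P + R = 4/17 + 2/3 = 46/51
F1 = 16/51 / 46/51 = 8/23

8/23


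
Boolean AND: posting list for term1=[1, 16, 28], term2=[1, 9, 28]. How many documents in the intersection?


Boolean AND: find intersection of posting lists
term1 docs: [1, 16, 28]
term2 docs: [1, 9, 28]
Intersection: [1, 28]
|intersection| = 2

2


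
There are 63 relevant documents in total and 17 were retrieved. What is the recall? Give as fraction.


Recall = retrieved_relevant / total_relevant
= 17 / 63
= 17 / (17 + 46)
= 17/63

17/63


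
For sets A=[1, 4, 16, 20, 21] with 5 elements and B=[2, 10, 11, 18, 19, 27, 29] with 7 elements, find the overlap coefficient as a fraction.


A intersect B = []
|A intersect B| = 0
min(|A|, |B|) = min(5, 7) = 5
Overlap = 0 / 5 = 0

0


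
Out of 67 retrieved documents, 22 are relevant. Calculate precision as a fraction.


Precision = relevant_retrieved / total_retrieved
= 22 / 67
= 22 / (22 + 45)
= 22/67

22/67


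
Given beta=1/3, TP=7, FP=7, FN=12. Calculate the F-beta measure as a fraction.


P = TP/(TP+FP) = 7/14 = 1/2
R = TP/(TP+FN) = 7/19 = 7/19
beta^2 = 1/3^2 = 1/9
(1 + beta^2) = 10/9
Numerator = (1+beta^2)*P*R = 35/171
Denominator = beta^2*P + R = 1/18 + 7/19 = 145/342
F_beta = 14/29

14/29


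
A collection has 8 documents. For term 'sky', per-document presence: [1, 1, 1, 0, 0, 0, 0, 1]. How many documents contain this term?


Checking each document for 'sky':
Doc 1: present
Doc 2: present
Doc 3: present
Doc 4: absent
Doc 5: absent
Doc 6: absent
Doc 7: absent
Doc 8: present
df = sum of presences = 1 + 1 + 1 + 0 + 0 + 0 + 0 + 1 = 4

4


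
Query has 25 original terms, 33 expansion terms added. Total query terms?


Original terms: 25
Expansion terms: 33
Total = 25 + 33 = 58

58


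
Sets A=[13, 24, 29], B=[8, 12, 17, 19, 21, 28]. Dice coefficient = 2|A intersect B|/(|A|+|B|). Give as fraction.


A intersect B = []
|A intersect B| = 0
|A| = 3, |B| = 6
Dice = 2*0 / (3+6)
= 0 / 9 = 0

0


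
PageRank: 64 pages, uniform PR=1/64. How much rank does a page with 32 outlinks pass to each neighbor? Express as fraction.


Initial PR = 1/64 = 1/64
Outlinks = 32
Contribution per link = PR / outlinks
= 1/64 / 32
= 1/2048

1/2048


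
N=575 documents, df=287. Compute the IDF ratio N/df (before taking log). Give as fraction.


IDF ratio = N / df
= 575 / 287
= 575/287

575/287


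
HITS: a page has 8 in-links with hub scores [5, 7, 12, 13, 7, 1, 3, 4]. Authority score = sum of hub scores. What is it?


Authority = sum of hub scores of in-linkers
In-link 1: hub score = 5
In-link 2: hub score = 7
In-link 3: hub score = 12
In-link 4: hub score = 13
In-link 5: hub score = 7
In-link 6: hub score = 1
In-link 7: hub score = 3
In-link 8: hub score = 4
Authority = 5 + 7 + 12 + 13 + 7 + 1 + 3 + 4 = 52

52


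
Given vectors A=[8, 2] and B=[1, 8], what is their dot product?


Dot product = sum of element-wise products
A[0]*B[0] = 8*1 = 8
A[1]*B[1] = 2*8 = 16
Sum = 8 + 16 = 24

24


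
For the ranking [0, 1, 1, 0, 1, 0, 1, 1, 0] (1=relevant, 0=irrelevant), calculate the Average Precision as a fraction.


Computing P@k for each relevant position:
Position 1: not relevant
Position 2: relevant, P@2 = 1/2 = 1/2
Position 3: relevant, P@3 = 2/3 = 2/3
Position 4: not relevant
Position 5: relevant, P@5 = 3/5 = 3/5
Position 6: not relevant
Position 7: relevant, P@7 = 4/7 = 4/7
Position 8: relevant, P@8 = 5/8 = 5/8
Position 9: not relevant
Sum of P@k = 1/2 + 2/3 + 3/5 + 4/7 + 5/8 = 2489/840
AP = 2489/840 / 5 = 2489/4200

2489/4200


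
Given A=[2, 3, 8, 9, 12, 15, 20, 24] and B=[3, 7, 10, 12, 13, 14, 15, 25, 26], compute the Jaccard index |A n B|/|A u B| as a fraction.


A intersect B = [3, 12, 15]
|A intersect B| = 3
A union B = [2, 3, 7, 8, 9, 10, 12, 13, 14, 15, 20, 24, 25, 26]
|A union B| = 14
Jaccard = 3/14 = 3/14

3/14


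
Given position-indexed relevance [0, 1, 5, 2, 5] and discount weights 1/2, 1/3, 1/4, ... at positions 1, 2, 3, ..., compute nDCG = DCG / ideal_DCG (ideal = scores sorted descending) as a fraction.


Position discount weights w_i = 1/(i+1) for i=1..5:
Weights = [1/2, 1/3, 1/4, 1/5, 1/6]
Actual relevance: [0, 1, 5, 2, 5]
DCG = 0/2 + 1/3 + 5/4 + 2/5 + 5/6 = 169/60
Ideal relevance (sorted desc): [5, 5, 2, 1, 0]
Ideal DCG = 5/2 + 5/3 + 2/4 + 1/5 + 0/6 = 73/15
nDCG = DCG / ideal_DCG = 169/60 / 73/15 = 169/292

169/292


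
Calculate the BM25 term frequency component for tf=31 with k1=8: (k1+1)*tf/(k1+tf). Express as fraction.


BM25 TF component = (k1+1)*tf / (k1+tf)
k1 = 8, tf = 31
Numerator = (8+1)*31 = 279
Denominator = 8 + 31 = 39
= 279/39 = 93/13

93/13


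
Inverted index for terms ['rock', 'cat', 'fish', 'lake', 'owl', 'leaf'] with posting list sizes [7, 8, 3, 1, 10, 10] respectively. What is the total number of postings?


Summing posting list sizes:
'rock': 7 postings
'cat': 8 postings
'fish': 3 postings
'lake': 1 postings
'owl': 10 postings
'leaf': 10 postings
Total = 7 + 8 + 3 + 1 + 10 + 10 = 39

39


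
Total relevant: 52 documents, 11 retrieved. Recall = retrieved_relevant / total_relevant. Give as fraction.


Recall = retrieved_relevant / total_relevant
= 11 / 52
= 11 / (11 + 41)
= 11/52

11/52


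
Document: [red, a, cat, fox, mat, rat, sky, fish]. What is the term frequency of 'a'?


Document has 8 words
Scanning for 'a':
Found at positions: [1]
Count = 1

1


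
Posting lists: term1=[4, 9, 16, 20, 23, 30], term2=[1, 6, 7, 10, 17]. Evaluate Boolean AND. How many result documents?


Boolean AND: find intersection of posting lists
term1 docs: [4, 9, 16, 20, 23, 30]
term2 docs: [1, 6, 7, 10, 17]
Intersection: []
|intersection| = 0

0


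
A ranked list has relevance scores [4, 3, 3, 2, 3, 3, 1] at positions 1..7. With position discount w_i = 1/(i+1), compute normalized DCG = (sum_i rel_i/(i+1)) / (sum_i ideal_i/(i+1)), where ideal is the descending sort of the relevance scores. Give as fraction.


Position discount weights w_i = 1/(i+1) for i=1..7:
Weights = [1/2, 1/3, 1/4, 1/5, 1/6, 1/7, 1/8]
Actual relevance: [4, 3, 3, 2, 3, 3, 1]
DCG = 4/2 + 3/3 + 3/4 + 2/5 + 3/6 + 3/7 + 1/8 = 1457/280
Ideal relevance (sorted desc): [4, 3, 3, 3, 3, 2, 1]
Ideal DCG = 4/2 + 3/3 + 3/4 + 3/5 + 3/6 + 2/7 + 1/8 = 1473/280
nDCG = DCG / ideal_DCG = 1457/280 / 1473/280 = 1457/1473

1457/1473


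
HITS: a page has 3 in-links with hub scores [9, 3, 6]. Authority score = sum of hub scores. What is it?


Authority = sum of hub scores of in-linkers
In-link 1: hub score = 9
In-link 2: hub score = 3
In-link 3: hub score = 6
Authority = 9 + 3 + 6 = 18

18


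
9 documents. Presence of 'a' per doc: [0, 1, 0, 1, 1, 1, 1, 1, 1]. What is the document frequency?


Checking each document for 'a':
Doc 1: absent
Doc 2: present
Doc 3: absent
Doc 4: present
Doc 5: present
Doc 6: present
Doc 7: present
Doc 8: present
Doc 9: present
df = sum of presences = 0 + 1 + 0 + 1 + 1 + 1 + 1 + 1 + 1 = 7

7


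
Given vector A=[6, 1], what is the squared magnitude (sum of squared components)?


|A|^2 = sum of squared components
A[0]^2 = 6^2 = 36
A[1]^2 = 1^2 = 1
Sum = 36 + 1 = 37

37


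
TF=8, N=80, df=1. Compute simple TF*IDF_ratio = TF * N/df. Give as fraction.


TF * (N/df)
= 8 * (80/1)
= 8 * 80
= 640

640


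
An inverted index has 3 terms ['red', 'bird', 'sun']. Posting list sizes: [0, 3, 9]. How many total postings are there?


Summing posting list sizes:
'red': 0 postings
'bird': 3 postings
'sun': 9 postings
Total = 0 + 3 + 9 = 12

12


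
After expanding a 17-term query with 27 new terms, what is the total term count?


Original terms: 17
Expansion terms: 27
Total = 17 + 27 = 44

44


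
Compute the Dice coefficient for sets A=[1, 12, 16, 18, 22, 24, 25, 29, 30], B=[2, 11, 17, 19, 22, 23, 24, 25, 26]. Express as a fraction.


A intersect B = [22, 24, 25]
|A intersect B| = 3
|A| = 9, |B| = 9
Dice = 2*3 / (9+9)
= 6 / 18 = 1/3

1/3


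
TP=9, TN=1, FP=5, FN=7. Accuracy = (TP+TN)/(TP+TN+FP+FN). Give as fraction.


Accuracy = (TP + TN) / (TP + TN + FP + FN)
TP + TN = 9 + 1 = 10
Total = 9 + 1 + 5 + 7 = 22
Accuracy = 10 / 22 = 5/11

5/11


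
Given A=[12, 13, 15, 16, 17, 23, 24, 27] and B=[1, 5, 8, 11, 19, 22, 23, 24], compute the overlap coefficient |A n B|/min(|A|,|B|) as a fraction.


A intersect B = [23, 24]
|A intersect B| = 2
min(|A|, |B|) = min(8, 8) = 8
Overlap = 2 / 8 = 1/4

1/4


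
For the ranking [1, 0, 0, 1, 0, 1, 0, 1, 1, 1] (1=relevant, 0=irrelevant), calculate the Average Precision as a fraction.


Computing P@k for each relevant position:
Position 1: relevant, P@1 = 1/1 = 1
Position 2: not relevant
Position 3: not relevant
Position 4: relevant, P@4 = 2/4 = 1/2
Position 5: not relevant
Position 6: relevant, P@6 = 3/6 = 1/2
Position 7: not relevant
Position 8: relevant, P@8 = 4/8 = 1/2
Position 9: relevant, P@9 = 5/9 = 5/9
Position 10: relevant, P@10 = 6/10 = 3/5
Sum of P@k = 1 + 1/2 + 1/2 + 1/2 + 5/9 + 3/5 = 329/90
AP = 329/90 / 6 = 329/540

329/540


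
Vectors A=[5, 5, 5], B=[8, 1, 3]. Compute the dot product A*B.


Dot product = sum of element-wise products
A[0]*B[0] = 5*8 = 40
A[1]*B[1] = 5*1 = 5
A[2]*B[2] = 5*3 = 15
Sum = 40 + 5 + 15 = 60

60


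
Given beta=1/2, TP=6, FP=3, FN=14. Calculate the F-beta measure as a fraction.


P = TP/(TP+FP) = 6/9 = 2/3
R = TP/(TP+FN) = 6/20 = 3/10
beta^2 = 1/2^2 = 1/4
(1 + beta^2) = 5/4
Numerator = (1+beta^2)*P*R = 1/4
Denominator = beta^2*P + R = 1/6 + 3/10 = 7/15
F_beta = 15/28

15/28


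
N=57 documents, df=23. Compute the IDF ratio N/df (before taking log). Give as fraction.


IDF ratio = N / df
= 57 / 23
= 57/23

57/23


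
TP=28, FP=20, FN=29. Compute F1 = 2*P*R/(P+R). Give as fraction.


F1 = 2 * P * R / (P + R)
P = TP/(TP+FP) = 28/48 = 7/12
R = TP/(TP+FN) = 28/57 = 28/57
2 * P * R = 2 * 7/12 * 28/57 = 98/171
P + R = 7/12 + 28/57 = 245/228
F1 = 98/171 / 245/228 = 8/15

8/15


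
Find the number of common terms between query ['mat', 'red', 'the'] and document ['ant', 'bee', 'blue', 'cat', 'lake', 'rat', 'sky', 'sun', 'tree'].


Query terms: ['mat', 'red', 'the']
Document terms: ['ant', 'bee', 'blue', 'cat', 'lake', 'rat', 'sky', 'sun', 'tree']
Common terms: []
Overlap count = 0

0


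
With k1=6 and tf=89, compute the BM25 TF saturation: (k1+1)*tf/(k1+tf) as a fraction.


BM25 TF component = (k1+1)*tf / (k1+tf)
k1 = 6, tf = 89
Numerator = (6+1)*89 = 623
Denominator = 6 + 89 = 95
= 623/95 = 623/95

623/95


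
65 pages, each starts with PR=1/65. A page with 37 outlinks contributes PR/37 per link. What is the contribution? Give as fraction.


Initial PR = 1/65 = 1/65
Outlinks = 37
Contribution per link = PR / outlinks
= 1/65 / 37
= 1/2405

1/2405


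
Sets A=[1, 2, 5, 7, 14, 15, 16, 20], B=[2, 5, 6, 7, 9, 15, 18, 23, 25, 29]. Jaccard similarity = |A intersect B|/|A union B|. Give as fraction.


A intersect B = [2, 5, 7, 15]
|A intersect B| = 4
A union B = [1, 2, 5, 6, 7, 9, 14, 15, 16, 18, 20, 23, 25, 29]
|A union B| = 14
Jaccard = 4/14 = 2/7

2/7


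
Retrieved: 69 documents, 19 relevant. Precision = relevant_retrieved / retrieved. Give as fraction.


Precision = relevant_retrieved / total_retrieved
= 19 / 69
= 19 / (19 + 50)
= 19/69

19/69


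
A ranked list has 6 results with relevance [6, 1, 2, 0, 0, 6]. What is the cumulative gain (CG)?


Cumulative Gain = sum of relevance scores
Position 1: rel=6, running sum=6
Position 2: rel=1, running sum=7
Position 3: rel=2, running sum=9
Position 4: rel=0, running sum=9
Position 5: rel=0, running sum=9
Position 6: rel=6, running sum=15
CG = 15

15


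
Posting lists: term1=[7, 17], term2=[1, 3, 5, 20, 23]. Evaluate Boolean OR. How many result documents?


Boolean OR: find union of posting lists
term1 docs: [7, 17]
term2 docs: [1, 3, 5, 20, 23]
Union: [1, 3, 5, 7, 17, 20, 23]
|union| = 7

7


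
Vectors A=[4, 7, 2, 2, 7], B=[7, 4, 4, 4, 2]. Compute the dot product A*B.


Dot product = sum of element-wise products
A[0]*B[0] = 4*7 = 28
A[1]*B[1] = 7*4 = 28
A[2]*B[2] = 2*4 = 8
A[3]*B[3] = 2*4 = 8
A[4]*B[4] = 7*2 = 14
Sum = 28 + 28 + 8 + 8 + 14 = 86

86


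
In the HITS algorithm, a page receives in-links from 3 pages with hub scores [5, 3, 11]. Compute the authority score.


Authority = sum of hub scores of in-linkers
In-link 1: hub score = 5
In-link 2: hub score = 3
In-link 3: hub score = 11
Authority = 5 + 3 + 11 = 19

19


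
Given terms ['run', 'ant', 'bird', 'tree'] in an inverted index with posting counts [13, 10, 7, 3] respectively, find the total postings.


Summing posting list sizes:
'run': 13 postings
'ant': 10 postings
'bird': 7 postings
'tree': 3 postings
Total = 13 + 10 + 7 + 3 = 33

33


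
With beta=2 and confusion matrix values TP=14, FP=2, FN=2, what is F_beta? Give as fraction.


P = TP/(TP+FP) = 14/16 = 7/8
R = TP/(TP+FN) = 14/16 = 7/8
beta^2 = 2^2 = 4
(1 + beta^2) = 5
Numerator = (1+beta^2)*P*R = 245/64
Denominator = beta^2*P + R = 7/2 + 7/8 = 35/8
F_beta = 7/8

7/8


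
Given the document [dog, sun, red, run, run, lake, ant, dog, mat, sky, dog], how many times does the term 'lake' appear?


Document has 11 words
Scanning for 'lake':
Found at positions: [5]
Count = 1

1


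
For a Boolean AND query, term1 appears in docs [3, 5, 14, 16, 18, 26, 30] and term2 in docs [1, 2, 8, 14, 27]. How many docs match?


Boolean AND: find intersection of posting lists
term1 docs: [3, 5, 14, 16, 18, 26, 30]
term2 docs: [1, 2, 8, 14, 27]
Intersection: [14]
|intersection| = 1

1


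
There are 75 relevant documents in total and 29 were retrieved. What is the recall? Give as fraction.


Recall = retrieved_relevant / total_relevant
= 29 / 75
= 29 / (29 + 46)
= 29/75

29/75


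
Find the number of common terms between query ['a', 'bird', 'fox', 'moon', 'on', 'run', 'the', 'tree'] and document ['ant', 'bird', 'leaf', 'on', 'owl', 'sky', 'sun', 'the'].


Query terms: ['a', 'bird', 'fox', 'moon', 'on', 'run', 'the', 'tree']
Document terms: ['ant', 'bird', 'leaf', 'on', 'owl', 'sky', 'sun', 'the']
Common terms: ['bird', 'on', 'the']
Overlap count = 3

3


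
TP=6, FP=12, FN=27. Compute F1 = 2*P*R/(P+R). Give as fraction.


F1 = 2 * P * R / (P + R)
P = TP/(TP+FP) = 6/18 = 1/3
R = TP/(TP+FN) = 6/33 = 2/11
2 * P * R = 2 * 1/3 * 2/11 = 4/33
P + R = 1/3 + 2/11 = 17/33
F1 = 4/33 / 17/33 = 4/17

4/17


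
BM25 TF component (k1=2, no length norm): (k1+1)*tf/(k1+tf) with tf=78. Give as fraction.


BM25 TF component = (k1+1)*tf / (k1+tf)
k1 = 2, tf = 78
Numerator = (2+1)*78 = 234
Denominator = 2 + 78 = 80
= 234/80 = 117/40

117/40


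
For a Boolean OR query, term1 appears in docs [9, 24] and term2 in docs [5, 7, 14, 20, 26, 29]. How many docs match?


Boolean OR: find union of posting lists
term1 docs: [9, 24]
term2 docs: [5, 7, 14, 20, 26, 29]
Union: [5, 7, 9, 14, 20, 24, 26, 29]
|union| = 8

8


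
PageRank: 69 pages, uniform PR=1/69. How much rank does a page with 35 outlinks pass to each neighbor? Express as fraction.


Initial PR = 1/69 = 1/69
Outlinks = 35
Contribution per link = PR / outlinks
= 1/69 / 35
= 1/2415

1/2415


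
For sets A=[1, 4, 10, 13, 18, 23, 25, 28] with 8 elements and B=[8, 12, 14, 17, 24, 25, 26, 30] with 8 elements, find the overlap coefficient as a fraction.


A intersect B = [25]
|A intersect B| = 1
min(|A|, |B|) = min(8, 8) = 8
Overlap = 1 / 8 = 1/8

1/8


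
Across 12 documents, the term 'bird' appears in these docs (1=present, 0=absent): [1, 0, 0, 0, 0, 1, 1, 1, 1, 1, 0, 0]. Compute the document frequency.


Checking each document for 'bird':
Doc 1: present
Doc 2: absent
Doc 3: absent
Doc 4: absent
Doc 5: absent
Doc 6: present
Doc 7: present
Doc 8: present
Doc 9: present
Doc 10: present
Doc 11: absent
Doc 12: absent
df = sum of presences = 1 + 0 + 0 + 0 + 0 + 1 + 1 + 1 + 1 + 1 + 0 + 0 = 6

6


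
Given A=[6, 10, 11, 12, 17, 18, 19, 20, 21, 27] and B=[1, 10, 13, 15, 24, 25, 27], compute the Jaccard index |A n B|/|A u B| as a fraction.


A intersect B = [10, 27]
|A intersect B| = 2
A union B = [1, 6, 10, 11, 12, 13, 15, 17, 18, 19, 20, 21, 24, 25, 27]
|A union B| = 15
Jaccard = 2/15 = 2/15

2/15


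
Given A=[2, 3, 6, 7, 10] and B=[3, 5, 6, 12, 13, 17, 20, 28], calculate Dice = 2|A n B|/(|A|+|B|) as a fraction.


A intersect B = [3, 6]
|A intersect B| = 2
|A| = 5, |B| = 8
Dice = 2*2 / (5+8)
= 4 / 13 = 4/13

4/13


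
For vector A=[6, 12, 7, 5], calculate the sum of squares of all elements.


|A|^2 = sum of squared components
A[0]^2 = 6^2 = 36
A[1]^2 = 12^2 = 144
A[2]^2 = 7^2 = 49
A[3]^2 = 5^2 = 25
Sum = 36 + 144 + 49 + 25 = 254

254


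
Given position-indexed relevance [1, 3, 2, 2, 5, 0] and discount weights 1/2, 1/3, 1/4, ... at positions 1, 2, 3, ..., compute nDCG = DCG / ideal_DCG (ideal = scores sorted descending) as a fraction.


Position discount weights w_i = 1/(i+1) for i=1..6:
Weights = [1/2, 1/3, 1/4, 1/5, 1/6, 1/7]
Actual relevance: [1, 3, 2, 2, 5, 0]
DCG = 1/2 + 3/3 + 2/4 + 2/5 + 5/6 + 0/7 = 97/30
Ideal relevance (sorted desc): [5, 3, 2, 2, 1, 0]
Ideal DCG = 5/2 + 3/3 + 2/4 + 2/5 + 1/6 + 0/7 = 137/30
nDCG = DCG / ideal_DCG = 97/30 / 137/30 = 97/137

97/137


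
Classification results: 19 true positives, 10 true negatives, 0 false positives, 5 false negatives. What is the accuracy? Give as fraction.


Accuracy = (TP + TN) / (TP + TN + FP + FN)
TP + TN = 19 + 10 = 29
Total = 19 + 10 + 0 + 5 = 34
Accuracy = 29 / 34 = 29/34

29/34


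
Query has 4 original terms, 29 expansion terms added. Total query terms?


Original terms: 4
Expansion terms: 29
Total = 4 + 29 = 33

33


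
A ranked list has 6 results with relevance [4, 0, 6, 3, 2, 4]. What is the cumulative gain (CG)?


Cumulative Gain = sum of relevance scores
Position 1: rel=4, running sum=4
Position 2: rel=0, running sum=4
Position 3: rel=6, running sum=10
Position 4: rel=3, running sum=13
Position 5: rel=2, running sum=15
Position 6: rel=4, running sum=19
CG = 19

19


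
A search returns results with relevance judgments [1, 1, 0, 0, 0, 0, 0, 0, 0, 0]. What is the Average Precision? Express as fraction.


Computing P@k for each relevant position:
Position 1: relevant, P@1 = 1/1 = 1
Position 2: relevant, P@2 = 2/2 = 1
Position 3: not relevant
Position 4: not relevant
Position 5: not relevant
Position 6: not relevant
Position 7: not relevant
Position 8: not relevant
Position 9: not relevant
Position 10: not relevant
Sum of P@k = 1 + 1 = 2
AP = 2 / 2 = 1

1


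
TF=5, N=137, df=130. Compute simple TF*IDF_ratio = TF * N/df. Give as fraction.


TF * (N/df)
= 5 * (137/130)
= 5 * 137/130
= 137/26

137/26


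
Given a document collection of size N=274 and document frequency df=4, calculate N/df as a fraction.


IDF ratio = N / df
= 274 / 4
= 137/2

137/2


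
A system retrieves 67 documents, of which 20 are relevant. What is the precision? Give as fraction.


Precision = relevant_retrieved / total_retrieved
= 20 / 67
= 20 / (20 + 47)
= 20/67

20/67


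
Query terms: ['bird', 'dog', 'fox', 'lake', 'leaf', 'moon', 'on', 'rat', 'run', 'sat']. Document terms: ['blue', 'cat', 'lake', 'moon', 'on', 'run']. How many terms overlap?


Query terms: ['bird', 'dog', 'fox', 'lake', 'leaf', 'moon', 'on', 'rat', 'run', 'sat']
Document terms: ['blue', 'cat', 'lake', 'moon', 'on', 'run']
Common terms: ['lake', 'moon', 'on', 'run']
Overlap count = 4

4


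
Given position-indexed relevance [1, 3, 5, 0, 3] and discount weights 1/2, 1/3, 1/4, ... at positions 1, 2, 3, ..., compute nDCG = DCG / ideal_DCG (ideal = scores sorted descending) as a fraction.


Position discount weights w_i = 1/(i+1) for i=1..5:
Weights = [1/2, 1/3, 1/4, 1/5, 1/6]
Actual relevance: [1, 3, 5, 0, 3]
DCG = 1/2 + 3/3 + 5/4 + 0/5 + 3/6 = 13/4
Ideal relevance (sorted desc): [5, 3, 3, 1, 0]
Ideal DCG = 5/2 + 3/3 + 3/4 + 1/5 + 0/6 = 89/20
nDCG = DCG / ideal_DCG = 13/4 / 89/20 = 65/89

65/89


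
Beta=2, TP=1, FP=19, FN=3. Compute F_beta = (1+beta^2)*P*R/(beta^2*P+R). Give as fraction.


P = TP/(TP+FP) = 1/20 = 1/20
R = TP/(TP+FN) = 1/4 = 1/4
beta^2 = 2^2 = 4
(1 + beta^2) = 5
Numerator = (1+beta^2)*P*R = 1/16
Denominator = beta^2*P + R = 1/5 + 1/4 = 9/20
F_beta = 5/36

5/36


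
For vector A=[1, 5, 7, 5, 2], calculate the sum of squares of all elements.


|A|^2 = sum of squared components
A[0]^2 = 1^2 = 1
A[1]^2 = 5^2 = 25
A[2]^2 = 7^2 = 49
A[3]^2 = 5^2 = 25
A[4]^2 = 2^2 = 4
Sum = 1 + 25 + 49 + 25 + 4 = 104

104


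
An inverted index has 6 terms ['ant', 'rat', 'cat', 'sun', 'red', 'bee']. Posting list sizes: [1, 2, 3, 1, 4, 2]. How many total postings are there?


Summing posting list sizes:
'ant': 1 postings
'rat': 2 postings
'cat': 3 postings
'sun': 1 postings
'red': 4 postings
'bee': 2 postings
Total = 1 + 2 + 3 + 1 + 4 + 2 = 13

13


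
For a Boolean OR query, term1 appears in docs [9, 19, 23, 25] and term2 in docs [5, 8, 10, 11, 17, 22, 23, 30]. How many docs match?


Boolean OR: find union of posting lists
term1 docs: [9, 19, 23, 25]
term2 docs: [5, 8, 10, 11, 17, 22, 23, 30]
Union: [5, 8, 9, 10, 11, 17, 19, 22, 23, 25, 30]
|union| = 11

11
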